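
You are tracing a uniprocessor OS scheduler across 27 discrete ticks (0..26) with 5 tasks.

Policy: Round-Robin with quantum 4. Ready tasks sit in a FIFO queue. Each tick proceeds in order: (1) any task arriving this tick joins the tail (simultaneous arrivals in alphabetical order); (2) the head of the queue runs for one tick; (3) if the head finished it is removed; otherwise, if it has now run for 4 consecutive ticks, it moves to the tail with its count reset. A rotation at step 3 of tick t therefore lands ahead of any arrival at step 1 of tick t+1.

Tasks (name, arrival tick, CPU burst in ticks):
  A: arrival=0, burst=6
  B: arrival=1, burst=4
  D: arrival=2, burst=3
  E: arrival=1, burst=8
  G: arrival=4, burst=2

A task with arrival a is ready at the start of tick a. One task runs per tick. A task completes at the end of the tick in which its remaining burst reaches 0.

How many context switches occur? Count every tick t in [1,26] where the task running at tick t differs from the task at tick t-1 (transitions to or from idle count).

context switches = 7

t=0: queue=[A] q_used=0 → run A
t=1: queue=[A,B,E] q_used=1 → run A
t=2: queue=[A,B,E,D] q_used=2 → run A
t=3: queue=[A,B,E,D] q_used=3 → run A
t=4: queue=[B,E,D,A,G] q_used=0 → run B
t=5: queue=[B,E,D,A,G] q_used=1 → run B
t=6: queue=[B,E,D,A,G] q_used=2 → run B
t=7: queue=[B,E,D,A,G] q_used=3 → run B
t=8: queue=[E,D,A,G] q_used=0 → run E
t=9: queue=[E,D,A,G] q_used=1 → run E
t=10: queue=[E,D,A,G] q_used=2 → run E
t=11: queue=[E,D,A,G] q_used=3 → run E
t=12: queue=[D,A,G,E] q_used=0 → run D
t=13: queue=[D,A,G,E] q_used=1 → run D
t=14: queue=[D,A,G,E] q_used=2 → run D
t=15: queue=[A,G,E] q_used=0 → run A
t=16: queue=[A,G,E] q_used=1 → run A
t=17: queue=[G,E] q_used=0 → run G
t=18: queue=[G,E] q_used=1 → run G
t=19: queue=[E] q_used=0 → run E
t=20: queue=[E] q_used=1 → run E
t=21: queue=[E] q_used=2 → run E
t=22: queue=[E] q_used=3 → run E
t=23: (idle)
t=24: (idle)
t=25: (idle)
t=26: (idle)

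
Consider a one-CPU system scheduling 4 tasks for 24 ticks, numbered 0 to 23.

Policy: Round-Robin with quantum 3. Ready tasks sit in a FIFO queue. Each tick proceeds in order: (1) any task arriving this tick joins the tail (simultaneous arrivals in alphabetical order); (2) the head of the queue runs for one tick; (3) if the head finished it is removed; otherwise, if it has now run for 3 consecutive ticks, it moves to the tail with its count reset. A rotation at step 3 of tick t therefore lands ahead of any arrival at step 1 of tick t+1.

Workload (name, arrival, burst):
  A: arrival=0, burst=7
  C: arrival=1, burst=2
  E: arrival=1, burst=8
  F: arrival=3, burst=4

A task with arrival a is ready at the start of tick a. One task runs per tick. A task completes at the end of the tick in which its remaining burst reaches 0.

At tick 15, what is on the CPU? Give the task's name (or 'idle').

t=0: queue=[A] q_used=0 → run A
t=1: queue=[A,C,E] q_used=1 → run A
t=2: queue=[A,C,E] q_used=2 → run A
t=3: queue=[C,E,A,F] q_used=0 → run C
t=4: queue=[C,E,A,F] q_used=1 → run C
t=5: queue=[E,A,F] q_used=0 → run E
t=6: queue=[E,A,F] q_used=1 → run E
t=7: queue=[E,A,F] q_used=2 → run E
t=8: queue=[A,F,E] q_used=0 → run A
t=9: queue=[A,F,E] q_used=1 → run A
t=10: queue=[A,F,E] q_used=2 → run A
t=11: queue=[F,E,A] q_used=0 → run F
t=12: queue=[F,E,A] q_used=1 → run F
t=13: queue=[F,E,A] q_used=2 → run F
t=14: queue=[E,A,F] q_used=0 → run E
t=15: queue=[E,A,F] q_used=1 → run E
t=16: queue=[E,A,F] q_used=2 → run E
t=17: queue=[A,F,E] q_used=0 → run A
t=18: queue=[F,E] q_used=0 → run F
t=19: queue=[E] q_used=0 → run E
t=20: queue=[E] q_used=1 → run E
t=21: (idle)
t=22: (idle)
t=23: (idle)

running at tick 15 = E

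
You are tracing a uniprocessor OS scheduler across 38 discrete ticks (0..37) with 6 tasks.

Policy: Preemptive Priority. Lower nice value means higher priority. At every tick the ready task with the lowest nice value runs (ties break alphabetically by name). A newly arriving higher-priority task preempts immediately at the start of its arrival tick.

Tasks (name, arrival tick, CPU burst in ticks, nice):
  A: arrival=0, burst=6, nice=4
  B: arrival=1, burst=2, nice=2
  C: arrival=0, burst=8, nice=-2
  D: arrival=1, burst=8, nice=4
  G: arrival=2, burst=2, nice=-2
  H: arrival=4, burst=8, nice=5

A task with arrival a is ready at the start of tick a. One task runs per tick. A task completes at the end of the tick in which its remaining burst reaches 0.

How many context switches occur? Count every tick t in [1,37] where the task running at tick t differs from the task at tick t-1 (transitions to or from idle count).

t=0: ready={A,C} → run C
t=1: ready={A,B,C,D} → run C
t=2: ready={A,B,C,D,G} → run C
t=3: ready={A,B,C,D,G} → run C
t=4: ready={A,B,C,D,G,H} → run C
t=5: ready={A,B,C,D,G,H} → run C
t=6: ready={A,B,C,D,G,H} → run C
t=7: ready={A,B,C,D,G,H} → run C
t=8: ready={A,B,D,G,H} → run G
t=9: ready={A,B,D,G,H} → run G
t=10: ready={A,B,D,H} → run B
t=11: ready={A,B,D,H} → run B
t=12: ready={A,D,H} → run A
t=13: ready={A,D,H} → run A
t=14: ready={A,D,H} → run A
t=15: ready={A,D,H} → run A
t=16: ready={A,D,H} → run A
t=17: ready={A,D,H} → run A
t=18: ready={D,H} → run D
t=19: ready={D,H} → run D
t=20: ready={D,H} → run D
t=21: ready={D,H} → run D
t=22: ready={D,H} → run D
t=23: ready={D,H} → run D
t=24: ready={D,H} → run D
t=25: ready={D,H} → run D
t=26: ready={H} → run H
t=27: ready={H} → run H
t=28: ready={H} → run H
t=29: ready={H} → run H
t=30: ready={H} → run H
t=31: ready={H} → run H
t=32: ready={H} → run H
t=33: ready={H} → run H
t=34: (idle)
t=35: (idle)
t=36: (idle)
t=37: (idle)

context switches = 6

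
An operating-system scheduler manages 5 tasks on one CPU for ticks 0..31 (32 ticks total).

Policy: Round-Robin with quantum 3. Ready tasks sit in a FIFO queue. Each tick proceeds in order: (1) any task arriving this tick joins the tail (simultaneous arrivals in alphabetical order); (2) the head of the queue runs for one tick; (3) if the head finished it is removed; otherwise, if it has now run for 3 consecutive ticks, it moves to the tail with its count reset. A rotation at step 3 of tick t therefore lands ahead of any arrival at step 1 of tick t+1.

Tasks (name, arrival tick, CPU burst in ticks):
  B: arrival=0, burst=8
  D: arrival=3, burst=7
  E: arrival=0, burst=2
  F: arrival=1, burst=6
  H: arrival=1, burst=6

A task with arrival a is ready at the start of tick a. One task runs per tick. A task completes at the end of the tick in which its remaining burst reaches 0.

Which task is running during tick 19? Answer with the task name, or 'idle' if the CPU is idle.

running at tick 19 = F

t=0: queue=[B,E] q_used=0 → run B
t=1: queue=[B,E,F,H] q_used=1 → run B
t=2: queue=[B,E,F,H] q_used=2 → run B
t=3: queue=[E,F,H,B,D] q_used=0 → run E
t=4: queue=[E,F,H,B,D] q_used=1 → run E
t=5: queue=[F,H,B,D] q_used=0 → run F
t=6: queue=[F,H,B,D] q_used=1 → run F
t=7: queue=[F,H,B,D] q_used=2 → run F
t=8: queue=[H,B,D,F] q_used=0 → run H
t=9: queue=[H,B,D,F] q_used=1 → run H
t=10: queue=[H,B,D,F] q_used=2 → run H
t=11: queue=[B,D,F,H] q_used=0 → run B
t=12: queue=[B,D,F,H] q_used=1 → run B
t=13: queue=[B,D,F,H] q_used=2 → run B
t=14: queue=[D,F,H,B] q_used=0 → run D
t=15: queue=[D,F,H,B] q_used=1 → run D
t=16: queue=[D,F,H,B] q_used=2 → run D
t=17: queue=[F,H,B,D] q_used=0 → run F
t=18: queue=[F,H,B,D] q_used=1 → run F
t=19: queue=[F,H,B,D] q_used=2 → run F
t=20: queue=[H,B,D] q_used=0 → run H
t=21: queue=[H,B,D] q_used=1 → run H
t=22: queue=[H,B,D] q_used=2 → run H
t=23: queue=[B,D] q_used=0 → run B
t=24: queue=[B,D] q_used=1 → run B
t=25: queue=[D] q_used=0 → run D
t=26: queue=[D] q_used=1 → run D
t=27: queue=[D] q_used=2 → run D
t=28: queue=[D] q_used=0 → run D
t=29: (idle)
t=30: (idle)
t=31: (idle)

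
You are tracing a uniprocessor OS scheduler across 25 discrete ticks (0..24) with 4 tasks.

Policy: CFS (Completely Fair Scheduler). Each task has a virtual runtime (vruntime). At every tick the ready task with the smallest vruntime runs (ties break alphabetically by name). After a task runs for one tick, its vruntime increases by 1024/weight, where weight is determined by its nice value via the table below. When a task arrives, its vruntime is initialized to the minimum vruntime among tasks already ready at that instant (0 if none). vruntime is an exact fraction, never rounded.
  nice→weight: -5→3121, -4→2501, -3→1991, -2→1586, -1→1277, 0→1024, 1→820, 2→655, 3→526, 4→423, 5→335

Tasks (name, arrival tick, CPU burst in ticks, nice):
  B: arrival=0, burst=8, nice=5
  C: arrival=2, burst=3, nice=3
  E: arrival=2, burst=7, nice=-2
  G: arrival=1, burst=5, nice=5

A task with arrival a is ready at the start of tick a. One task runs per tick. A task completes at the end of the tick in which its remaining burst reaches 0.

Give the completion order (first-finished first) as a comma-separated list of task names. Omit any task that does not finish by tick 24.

completion order = E, C, G, B

t=0: vr[B=0] → run B
t=1: vr[B=1024/335 G=1024/335] → run B
t=2: vr[B=2048/335 C=1024/335 E=1024/335 G=1024/335] → run C
t=3: vr[B=2048/335 C=440832/88105 E=1024/335 G=1024/335] → run E
t=4: vr[B=2048/335 C=440832/88105 E=983552/265655 G=1024/335] → run G
t=5: vr[B=2048/335 C=440832/88105 E=983552/265655 G=2048/335] → run E
t=6: vr[B=2048/335 C=440832/88105 E=1155072/265655 G=2048/335] → run E
t=7: vr[B=2048/335 C=440832/88105 E=1326592/265655 G=2048/335] → run E
t=8: vr[B=2048/335 C=440832/88105 E=1498112/265655 G=2048/335] → run C
t=9: vr[B=2048/335 C=612352/88105 E=1498112/265655 G=2048/335] → run E
t=10: vr[B=2048/335 C=612352/88105 E=1669632/265655 G=2048/335] → run B
t=11: vr[B=3072/335 C=612352/88105 E=1669632/265655 G=2048/335] → run G
t=12: vr[B=3072/335 C=612352/88105 E=1669632/265655 G=3072/335] → run E
t=13: vr[B=3072/335 C=612352/88105 E=1841152/265655 G=3072/335] → run E
t=14: vr[B=3072/335 C=612352/88105 G=3072/335] → run C
t=15: vr[B=3072/335 G=3072/335] → run B
t=16: vr[B=4096/335 G=3072/335] → run G
t=17: vr[B=4096/335 G=4096/335] → run B
t=18: vr[B=1024/67 G=4096/335] → run G
t=19: vr[B=1024/67 G=1024/67] → run B
t=20: vr[B=6144/335 G=1024/67] → run G
t=21: vr[B=6144/335] → run B
t=22: vr[B=7168/335] → run B
t=23: (idle)
t=24: (idle)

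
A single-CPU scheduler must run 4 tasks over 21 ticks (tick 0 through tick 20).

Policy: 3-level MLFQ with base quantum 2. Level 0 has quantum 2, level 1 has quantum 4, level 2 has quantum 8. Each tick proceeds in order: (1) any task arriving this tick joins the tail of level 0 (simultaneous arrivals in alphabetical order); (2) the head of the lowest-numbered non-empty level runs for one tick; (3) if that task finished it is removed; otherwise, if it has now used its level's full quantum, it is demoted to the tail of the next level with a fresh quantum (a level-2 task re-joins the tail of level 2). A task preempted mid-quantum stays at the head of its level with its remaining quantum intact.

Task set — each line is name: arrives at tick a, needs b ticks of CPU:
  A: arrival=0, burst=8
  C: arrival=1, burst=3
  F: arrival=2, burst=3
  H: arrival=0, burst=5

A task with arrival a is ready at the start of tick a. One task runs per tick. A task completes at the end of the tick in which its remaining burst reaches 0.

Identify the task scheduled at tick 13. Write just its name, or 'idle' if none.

t=0: L0/L1/L2 = AH/-/- → run A
t=1: L0/L1/L2 = AHC/-/- → run A
t=2: L0/L1/L2 = HCF/A/- → run H
t=3: L0/L1/L2 = HCF/A/- → run H
t=4: L0/L1/L2 = CF/AH/- → run C
t=5: L0/L1/L2 = CF/AH/- → run C
t=6: L0/L1/L2 = F/AHC/- → run F
t=7: L0/L1/L2 = F/AHC/- → run F
t=8: L0/L1/L2 = -/AHCF/- → run A
t=9: L0/L1/L2 = -/AHCF/- → run A
t=10: L0/L1/L2 = -/AHCF/- → run A
t=11: L0/L1/L2 = -/AHCF/- → run A
t=12: L0/L1/L2 = -/HCF/A → run H
t=13: L0/L1/L2 = -/HCF/A → run H
t=14: L0/L1/L2 = -/HCF/A → run H
t=15: L0/L1/L2 = -/CF/A → run C
t=16: L0/L1/L2 = -/F/A → run F
t=17: L0/L1/L2 = -/-/A → run A
t=18: L0/L1/L2 = -/-/A → run A
t=19: (idle)
t=20: (idle)

running at tick 13 = H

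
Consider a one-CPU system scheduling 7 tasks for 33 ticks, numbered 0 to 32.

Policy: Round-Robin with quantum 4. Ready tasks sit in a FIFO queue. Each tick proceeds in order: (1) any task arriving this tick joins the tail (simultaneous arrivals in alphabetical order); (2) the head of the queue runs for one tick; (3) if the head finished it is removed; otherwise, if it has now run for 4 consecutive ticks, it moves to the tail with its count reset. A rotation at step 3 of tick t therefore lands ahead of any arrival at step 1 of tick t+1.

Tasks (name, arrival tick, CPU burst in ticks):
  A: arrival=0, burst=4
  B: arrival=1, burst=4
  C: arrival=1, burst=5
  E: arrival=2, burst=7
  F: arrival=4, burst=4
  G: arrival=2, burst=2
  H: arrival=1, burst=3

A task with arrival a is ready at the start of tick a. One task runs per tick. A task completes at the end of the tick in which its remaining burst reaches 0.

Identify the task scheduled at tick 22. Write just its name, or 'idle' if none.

t=0: queue=[A] q_used=0 → run A
t=1: queue=[A,B,C,H] q_used=1 → run A
t=2: queue=[A,B,C,H,E,G] q_used=2 → run A
t=3: queue=[A,B,C,H,E,G] q_used=3 → run A
t=4: queue=[B,C,H,E,G,F] q_used=0 → run B
t=5: queue=[B,C,H,E,G,F] q_used=1 → run B
t=6: queue=[B,C,H,E,G,F] q_used=2 → run B
t=7: queue=[B,C,H,E,G,F] q_used=3 → run B
t=8: queue=[C,H,E,G,F] q_used=0 → run C
t=9: queue=[C,H,E,G,F] q_used=1 → run C
t=10: queue=[C,H,E,G,F] q_used=2 → run C
t=11: queue=[C,H,E,G,F] q_used=3 → run C
t=12: queue=[H,E,G,F,C] q_used=0 → run H
t=13: queue=[H,E,G,F,C] q_used=1 → run H
t=14: queue=[H,E,G,F,C] q_used=2 → run H
t=15: queue=[E,G,F,C] q_used=0 → run E
t=16: queue=[E,G,F,C] q_used=1 → run E
t=17: queue=[E,G,F,C] q_used=2 → run E
t=18: queue=[E,G,F,C] q_used=3 → run E
t=19: queue=[G,F,C,E] q_used=0 → run G
t=20: queue=[G,F,C,E] q_used=1 → run G
t=21: queue=[F,C,E] q_used=0 → run F
t=22: queue=[F,C,E] q_used=1 → run F
t=23: queue=[F,C,E] q_used=2 → run F
t=24: queue=[F,C,E] q_used=3 → run F
t=25: queue=[C,E] q_used=0 → run C
t=26: queue=[E] q_used=0 → run E
t=27: queue=[E] q_used=1 → run E
t=28: queue=[E] q_used=2 → run E
t=29: (idle)
t=30: (idle)
t=31: (idle)
t=32: (idle)

running at tick 22 = F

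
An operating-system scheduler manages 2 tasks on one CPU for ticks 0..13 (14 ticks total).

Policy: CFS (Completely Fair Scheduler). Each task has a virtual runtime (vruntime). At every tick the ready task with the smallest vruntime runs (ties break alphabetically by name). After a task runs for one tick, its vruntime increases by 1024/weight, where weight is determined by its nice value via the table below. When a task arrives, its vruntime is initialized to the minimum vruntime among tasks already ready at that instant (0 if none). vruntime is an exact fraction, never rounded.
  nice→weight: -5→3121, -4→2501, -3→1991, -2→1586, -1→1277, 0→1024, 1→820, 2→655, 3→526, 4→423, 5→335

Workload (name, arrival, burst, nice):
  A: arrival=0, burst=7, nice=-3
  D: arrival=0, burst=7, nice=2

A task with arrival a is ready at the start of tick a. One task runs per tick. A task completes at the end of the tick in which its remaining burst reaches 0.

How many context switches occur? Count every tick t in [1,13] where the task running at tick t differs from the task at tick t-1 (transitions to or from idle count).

context switches = 5

t=0: vr[A=0 D=0] → run A
t=1: vr[A=1024/1991 D=0] → run D
t=2: vr[A=1024/1991 D=1024/655] → run A
t=3: vr[A=2048/1991 D=1024/655] → run A
t=4: vr[A=3072/1991 D=1024/655] → run A
t=5: vr[A=4096/1991 D=1024/655] → run D
t=6: vr[A=4096/1991 D=2048/655] → run A
t=7: vr[A=5120/1991 D=2048/655] → run A
t=8: vr[A=6144/1991 D=2048/655] → run A
t=9: vr[D=2048/655] → run D
t=10: vr[D=3072/655] → run D
t=11: vr[D=4096/655] → run D
t=12: vr[D=1024/131] → run D
t=13: vr[D=6144/655] → run D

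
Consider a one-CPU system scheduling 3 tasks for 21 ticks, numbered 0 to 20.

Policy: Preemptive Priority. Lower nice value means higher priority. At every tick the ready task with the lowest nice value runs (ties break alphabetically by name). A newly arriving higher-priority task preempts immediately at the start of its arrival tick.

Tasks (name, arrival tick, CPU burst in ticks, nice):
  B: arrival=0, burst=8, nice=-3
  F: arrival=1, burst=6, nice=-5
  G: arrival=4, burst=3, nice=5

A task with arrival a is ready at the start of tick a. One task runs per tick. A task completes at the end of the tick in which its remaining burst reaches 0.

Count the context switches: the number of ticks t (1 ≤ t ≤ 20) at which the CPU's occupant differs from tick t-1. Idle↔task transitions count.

context switches = 4

t=0: ready={B} → run B
t=1: ready={B,F} → run F
t=2: ready={B,F} → run F
t=3: ready={B,F} → run F
t=4: ready={B,F,G} → run F
t=5: ready={B,F,G} → run F
t=6: ready={B,F,G} → run F
t=7: ready={B,G} → run B
t=8: ready={B,G} → run B
t=9: ready={B,G} → run B
t=10: ready={B,G} → run B
t=11: ready={B,G} → run B
t=12: ready={B,G} → run B
t=13: ready={B,G} → run B
t=14: ready={G} → run G
t=15: ready={G} → run G
t=16: ready={G} → run G
t=17: (idle)
t=18: (idle)
t=19: (idle)
t=20: (idle)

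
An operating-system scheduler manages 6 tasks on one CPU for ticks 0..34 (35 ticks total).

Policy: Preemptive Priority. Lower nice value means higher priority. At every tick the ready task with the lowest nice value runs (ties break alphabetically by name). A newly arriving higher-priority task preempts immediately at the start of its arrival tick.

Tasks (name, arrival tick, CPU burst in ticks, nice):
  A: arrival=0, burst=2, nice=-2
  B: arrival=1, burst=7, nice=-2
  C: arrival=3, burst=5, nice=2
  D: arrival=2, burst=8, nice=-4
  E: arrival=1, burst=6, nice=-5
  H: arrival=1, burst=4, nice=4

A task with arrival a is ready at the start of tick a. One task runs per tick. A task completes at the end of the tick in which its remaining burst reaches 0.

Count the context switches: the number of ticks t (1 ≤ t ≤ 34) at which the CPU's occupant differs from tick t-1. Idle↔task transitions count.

context switches = 7

t=0: ready={A} → run A
t=1: ready={A,B,E,H} → run E
t=2: ready={A,B,D,E,H} → run E
t=3: ready={A,B,C,D,E,H} → run E
t=4: ready={A,B,C,D,E,H} → run E
t=5: ready={A,B,C,D,E,H} → run E
t=6: ready={A,B,C,D,E,H} → run E
t=7: ready={A,B,C,D,H} → run D
t=8: ready={A,B,C,D,H} → run D
t=9: ready={A,B,C,D,H} → run D
t=10: ready={A,B,C,D,H} → run D
t=11: ready={A,B,C,D,H} → run D
t=12: ready={A,B,C,D,H} → run D
t=13: ready={A,B,C,D,H} → run D
t=14: ready={A,B,C,D,H} → run D
t=15: ready={A,B,C,H} → run A
t=16: ready={B,C,H} → run B
t=17: ready={B,C,H} → run B
t=18: ready={B,C,H} → run B
t=19: ready={B,C,H} → run B
t=20: ready={B,C,H} → run B
t=21: ready={B,C,H} → run B
t=22: ready={B,C,H} → run B
t=23: ready={C,H} → run C
t=24: ready={C,H} → run C
t=25: ready={C,H} → run C
t=26: ready={C,H} → run C
t=27: ready={C,H} → run C
t=28: ready={H} → run H
t=29: ready={H} → run H
t=30: ready={H} → run H
t=31: ready={H} → run H
t=32: (idle)
t=33: (idle)
t=34: (idle)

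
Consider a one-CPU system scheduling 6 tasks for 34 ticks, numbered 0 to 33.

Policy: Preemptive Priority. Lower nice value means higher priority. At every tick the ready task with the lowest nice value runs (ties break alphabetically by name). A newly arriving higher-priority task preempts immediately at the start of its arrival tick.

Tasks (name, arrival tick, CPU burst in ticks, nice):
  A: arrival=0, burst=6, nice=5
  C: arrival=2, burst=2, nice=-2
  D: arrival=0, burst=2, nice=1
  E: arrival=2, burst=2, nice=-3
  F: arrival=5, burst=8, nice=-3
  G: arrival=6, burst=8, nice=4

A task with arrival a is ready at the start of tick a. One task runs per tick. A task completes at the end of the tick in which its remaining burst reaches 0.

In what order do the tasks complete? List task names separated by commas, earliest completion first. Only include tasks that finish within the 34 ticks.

t=0: ready={A,D} → run D
t=1: ready={A,D} → run D
t=2: ready={A,C,E} → run E
t=3: ready={A,C,E} → run E
t=4: ready={A,C} → run C
t=5: ready={A,C,F} → run F
t=6: ready={A,C,F,G} → run F
t=7: ready={A,C,F,G} → run F
t=8: ready={A,C,F,G} → run F
t=9: ready={A,C,F,G} → run F
t=10: ready={A,C,F,G} → run F
t=11: ready={A,C,F,G} → run F
t=12: ready={A,C,F,G} → run F
t=13: ready={A,C,G} → run C
t=14: ready={A,G} → run G
t=15: ready={A,G} → run G
t=16: ready={A,G} → run G
t=17: ready={A,G} → run G
t=18: ready={A,G} → run G
t=19: ready={A,G} → run G
t=20: ready={A,G} → run G
t=21: ready={A,G} → run G
t=22: ready={A} → run A
t=23: ready={A} → run A
t=24: ready={A} → run A
t=25: ready={A} → run A
t=26: ready={A} → run A
t=27: ready={A} → run A
t=28: (idle)
t=29: (idle)
t=30: (idle)
t=31: (idle)
t=32: (idle)
t=33: (idle)

completion order = D, E, F, C, G, A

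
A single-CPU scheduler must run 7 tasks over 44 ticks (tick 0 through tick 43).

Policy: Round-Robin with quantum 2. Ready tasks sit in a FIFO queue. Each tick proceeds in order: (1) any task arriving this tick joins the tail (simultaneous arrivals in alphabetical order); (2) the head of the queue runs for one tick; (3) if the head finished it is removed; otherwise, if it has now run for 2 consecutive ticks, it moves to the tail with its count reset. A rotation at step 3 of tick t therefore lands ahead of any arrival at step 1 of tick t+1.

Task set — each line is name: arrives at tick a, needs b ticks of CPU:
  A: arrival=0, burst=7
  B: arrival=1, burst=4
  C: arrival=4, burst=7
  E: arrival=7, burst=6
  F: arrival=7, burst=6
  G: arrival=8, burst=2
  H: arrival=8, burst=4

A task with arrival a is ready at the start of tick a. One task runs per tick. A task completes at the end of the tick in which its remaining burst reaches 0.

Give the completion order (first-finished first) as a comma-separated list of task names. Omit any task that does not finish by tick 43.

t=0: queue=[A] q_used=0 → run A
t=1: queue=[A,B] q_used=1 → run A
t=2: queue=[B,A] q_used=0 → run B
t=3: queue=[B,A] q_used=1 → run B
t=4: queue=[A,B,C] q_used=0 → run A
t=5: queue=[A,B,C] q_used=1 → run A
t=6: queue=[B,C,A] q_used=0 → run B
t=7: queue=[B,C,A,E,F] q_used=1 → run B
t=8: queue=[C,A,E,F,G,H] q_used=0 → run C
t=9: queue=[C,A,E,F,G,H] q_used=1 → run C
t=10: queue=[A,E,F,G,H,C] q_used=0 → run A
t=11: queue=[A,E,F,G,H,C] q_used=1 → run A
t=12: queue=[E,F,G,H,C,A] q_used=0 → run E
t=13: queue=[E,F,G,H,C,A] q_used=1 → run E
t=14: queue=[F,G,H,C,A,E] q_used=0 → run F
t=15: queue=[F,G,H,C,A,E] q_used=1 → run F
t=16: queue=[G,H,C,A,E,F] q_used=0 → run G
t=17: queue=[G,H,C,A,E,F] q_used=1 → run G
t=18: queue=[H,C,A,E,F] q_used=0 → run H
t=19: queue=[H,C,A,E,F] q_used=1 → run H
t=20: queue=[C,A,E,F,H] q_used=0 → run C
t=21: queue=[C,A,E,F,H] q_used=1 → run C
t=22: queue=[A,E,F,H,C] q_used=0 → run A
t=23: queue=[E,F,H,C] q_used=0 → run E
t=24: queue=[E,F,H,C] q_used=1 → run E
t=25: queue=[F,H,C,E] q_used=0 → run F
t=26: queue=[F,H,C,E] q_used=1 → run F
t=27: queue=[H,C,E,F] q_used=0 → run H
t=28: queue=[H,C,E,F] q_used=1 → run H
t=29: queue=[C,E,F] q_used=0 → run C
t=30: queue=[C,E,F] q_used=1 → run C
t=31: queue=[E,F,C] q_used=0 → run E
t=32: queue=[E,F,C] q_used=1 → run E
t=33: queue=[F,C] q_used=0 → run F
t=34: queue=[F,C] q_used=1 → run F
t=35: queue=[C] q_used=0 → run C
t=36: (idle)
t=37: (idle)
t=38: (idle)
t=39: (idle)
t=40: (idle)
t=41: (idle)
t=42: (idle)
t=43: (idle)

completion order = B, G, A, H, E, F, C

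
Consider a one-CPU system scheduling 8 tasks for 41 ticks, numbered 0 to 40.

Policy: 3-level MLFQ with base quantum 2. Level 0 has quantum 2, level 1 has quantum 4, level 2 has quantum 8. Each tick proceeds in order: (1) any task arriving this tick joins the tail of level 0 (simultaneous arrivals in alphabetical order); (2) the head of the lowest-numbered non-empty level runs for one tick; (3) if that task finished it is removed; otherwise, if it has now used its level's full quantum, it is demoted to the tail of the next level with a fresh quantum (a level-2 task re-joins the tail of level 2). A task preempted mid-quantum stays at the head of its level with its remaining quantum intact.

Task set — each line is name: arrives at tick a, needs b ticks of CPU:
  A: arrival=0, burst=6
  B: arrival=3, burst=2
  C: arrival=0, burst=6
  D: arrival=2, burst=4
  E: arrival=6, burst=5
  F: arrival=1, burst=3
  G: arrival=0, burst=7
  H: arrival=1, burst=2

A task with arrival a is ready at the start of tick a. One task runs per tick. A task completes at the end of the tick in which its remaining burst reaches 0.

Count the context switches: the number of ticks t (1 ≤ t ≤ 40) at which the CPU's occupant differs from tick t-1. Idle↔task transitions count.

context switches = 15

t=0: L0/L1/L2 = ACG/-/- → run A
t=1: L0/L1/L2 = ACGFH/-/- → run A
t=2: L0/L1/L2 = CGFHD/A/- → run C
t=3: L0/L1/L2 = CGFHDB/A/- → run C
t=4: L0/L1/L2 = GFHDB/AC/- → run G
t=5: L0/L1/L2 = GFHDB/AC/- → run G
t=6: L0/L1/L2 = FHDBE/ACG/- → run F
t=7: L0/L1/L2 = FHDBE/ACG/- → run F
t=8: L0/L1/L2 = HDBE/ACGF/- → run H
t=9: L0/L1/L2 = HDBE/ACGF/- → run H
t=10: L0/L1/L2 = DBE/ACGF/- → run D
t=11: L0/L1/L2 = DBE/ACGF/- → run D
t=12: L0/L1/L2 = BE/ACGFD/- → run B
t=13: L0/L1/L2 = BE/ACGFD/- → run B
t=14: L0/L1/L2 = E/ACGFD/- → run E
t=15: L0/L1/L2 = E/ACGFD/- → run E
t=16: L0/L1/L2 = -/ACGFDE/- → run A
t=17: L0/L1/L2 = -/ACGFDE/- → run A
t=18: L0/L1/L2 = -/ACGFDE/- → run A
t=19: L0/L1/L2 = -/ACGFDE/- → run A
t=20: L0/L1/L2 = -/CGFDE/- → run C
t=21: L0/L1/L2 = -/CGFDE/- → run C
t=22: L0/L1/L2 = -/CGFDE/- → run C
t=23: L0/L1/L2 = -/CGFDE/- → run C
t=24: L0/L1/L2 = -/GFDE/- → run G
t=25: L0/L1/L2 = -/GFDE/- → run G
t=26: L0/L1/L2 = -/GFDE/- → run G
t=27: L0/L1/L2 = -/GFDE/- → run G
t=28: L0/L1/L2 = -/FDE/G → run F
t=29: L0/L1/L2 = -/DE/G → run D
t=30: L0/L1/L2 = -/DE/G → run D
t=31: L0/L1/L2 = -/E/G → run E
t=32: L0/L1/L2 = -/E/G → run E
t=33: L0/L1/L2 = -/E/G → run E
t=34: L0/L1/L2 = -/-/G → run G
t=35: (idle)
t=36: (idle)
t=37: (idle)
t=38: (idle)
t=39: (idle)
t=40: (idle)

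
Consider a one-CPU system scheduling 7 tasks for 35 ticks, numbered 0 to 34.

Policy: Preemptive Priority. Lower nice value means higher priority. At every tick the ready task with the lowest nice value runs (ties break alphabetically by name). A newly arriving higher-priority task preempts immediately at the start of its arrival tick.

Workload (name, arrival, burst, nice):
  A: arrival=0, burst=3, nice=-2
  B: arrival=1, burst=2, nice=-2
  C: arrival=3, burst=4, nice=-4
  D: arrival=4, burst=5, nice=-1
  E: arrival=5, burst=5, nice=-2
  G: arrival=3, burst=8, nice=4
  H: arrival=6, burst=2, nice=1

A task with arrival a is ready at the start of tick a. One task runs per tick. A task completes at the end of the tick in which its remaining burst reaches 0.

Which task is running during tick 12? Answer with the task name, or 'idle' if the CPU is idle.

t=0: ready={A} → run A
t=1: ready={A,B} → run A
t=2: ready={A,B} → run A
t=3: ready={B,C,G} → run C
t=4: ready={B,C,D,G} → run C
t=5: ready={B,C,D,E,G} → run C
t=6: ready={B,C,D,E,G,H} → run C
t=7: ready={B,D,E,G,H} → run B
t=8: ready={B,D,E,G,H} → run B
t=9: ready={D,E,G,H} → run E
t=10: ready={D,E,G,H} → run E
t=11: ready={D,E,G,H} → run E
t=12: ready={D,E,G,H} → run E
t=13: ready={D,E,G,H} → run E
t=14: ready={D,G,H} → run D
t=15: ready={D,G,H} → run D
t=16: ready={D,G,H} → run D
t=17: ready={D,G,H} → run D
t=18: ready={D,G,H} → run D
t=19: ready={G,H} → run H
t=20: ready={G,H} → run H
t=21: ready={G} → run G
t=22: ready={G} → run G
t=23: ready={G} → run G
t=24: ready={G} → run G
t=25: ready={G} → run G
t=26: ready={G} → run G
t=27: ready={G} → run G
t=28: ready={G} → run G
t=29: (idle)
t=30: (idle)
t=31: (idle)
t=32: (idle)
t=33: (idle)
t=34: (idle)

running at tick 12 = E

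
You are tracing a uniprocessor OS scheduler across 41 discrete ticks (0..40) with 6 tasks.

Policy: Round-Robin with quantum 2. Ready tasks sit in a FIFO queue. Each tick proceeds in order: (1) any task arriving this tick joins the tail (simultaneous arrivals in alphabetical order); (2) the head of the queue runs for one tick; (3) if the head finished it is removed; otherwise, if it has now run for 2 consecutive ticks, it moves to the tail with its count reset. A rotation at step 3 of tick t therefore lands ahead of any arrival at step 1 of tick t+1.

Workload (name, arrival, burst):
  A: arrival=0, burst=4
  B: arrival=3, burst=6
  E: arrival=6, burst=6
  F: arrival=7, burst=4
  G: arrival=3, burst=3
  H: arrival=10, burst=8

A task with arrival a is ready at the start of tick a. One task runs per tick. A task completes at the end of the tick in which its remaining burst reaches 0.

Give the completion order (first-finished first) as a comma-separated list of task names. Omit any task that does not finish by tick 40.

t=0: queue=[A] q_used=0 → run A
t=1: queue=[A] q_used=1 → run A
t=2: queue=[A] q_used=0 → run A
t=3: queue=[A,B,G] q_used=1 → run A
t=4: queue=[B,G] q_used=0 → run B
t=5: queue=[B,G] q_used=1 → run B
t=6: queue=[G,B,E] q_used=0 → run G
t=7: queue=[G,B,E,F] q_used=1 → run G
t=8: queue=[B,E,F,G] q_used=0 → run B
t=9: queue=[B,E,F,G] q_used=1 → run B
t=10: queue=[E,F,G,B,H] q_used=0 → run E
t=11: queue=[E,F,G,B,H] q_used=1 → run E
t=12: queue=[F,G,B,H,E] q_used=0 → run F
t=13: queue=[F,G,B,H,E] q_used=1 → run F
t=14: queue=[G,B,H,E,F] q_used=0 → run G
t=15: queue=[B,H,E,F] q_used=0 → run B
t=16: queue=[B,H,E,F] q_used=1 → run B
t=17: queue=[H,E,F] q_used=0 → run H
t=18: queue=[H,E,F] q_used=1 → run H
t=19: queue=[E,F,H] q_used=0 → run E
t=20: queue=[E,F,H] q_used=1 → run E
t=21: queue=[F,H,E] q_used=0 → run F
t=22: queue=[F,H,E] q_used=1 → run F
t=23: queue=[H,E] q_used=0 → run H
t=24: queue=[H,E] q_used=1 → run H
t=25: queue=[E,H] q_used=0 → run E
t=26: queue=[E,H] q_used=1 → run E
t=27: queue=[H] q_used=0 → run H
t=28: queue=[H] q_used=1 → run H
t=29: queue=[H] q_used=0 → run H
t=30: queue=[H] q_used=1 → run H
t=31: (idle)
t=32: (idle)
t=33: (idle)
t=34: (idle)
t=35: (idle)
t=36: (idle)
t=37: (idle)
t=38: (idle)
t=39: (idle)
t=40: (idle)

completion order = A, G, B, F, E, H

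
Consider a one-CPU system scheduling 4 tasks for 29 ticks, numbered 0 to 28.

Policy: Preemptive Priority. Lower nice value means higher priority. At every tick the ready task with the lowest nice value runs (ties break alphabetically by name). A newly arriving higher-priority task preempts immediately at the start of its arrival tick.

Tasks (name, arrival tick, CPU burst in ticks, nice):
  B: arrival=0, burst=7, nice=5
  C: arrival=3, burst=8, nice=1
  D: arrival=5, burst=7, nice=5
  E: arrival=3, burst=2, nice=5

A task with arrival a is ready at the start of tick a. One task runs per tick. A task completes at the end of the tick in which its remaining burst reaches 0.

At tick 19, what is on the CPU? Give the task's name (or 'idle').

t=0: ready={B} → run B
t=1: ready={B} → run B
t=2: ready={B} → run B
t=3: ready={B,C,E} → run C
t=4: ready={B,C,E} → run C
t=5: ready={B,C,D,E} → run C
t=6: ready={B,C,D,E} → run C
t=7: ready={B,C,D,E} → run C
t=8: ready={B,C,D,E} → run C
t=9: ready={B,C,D,E} → run C
t=10: ready={B,C,D,E} → run C
t=11: ready={B,D,E} → run B
t=12: ready={B,D,E} → run B
t=13: ready={B,D,E} → run B
t=14: ready={B,D,E} → run B
t=15: ready={D,E} → run D
t=16: ready={D,E} → run D
t=17: ready={D,E} → run D
t=18: ready={D,E} → run D
t=19: ready={D,E} → run D
t=20: ready={D,E} → run D
t=21: ready={D,E} → run D
t=22: ready={E} → run E
t=23: ready={E} → run E
t=24: (idle)
t=25: (idle)
t=26: (idle)
t=27: (idle)
t=28: (idle)

running at tick 19 = D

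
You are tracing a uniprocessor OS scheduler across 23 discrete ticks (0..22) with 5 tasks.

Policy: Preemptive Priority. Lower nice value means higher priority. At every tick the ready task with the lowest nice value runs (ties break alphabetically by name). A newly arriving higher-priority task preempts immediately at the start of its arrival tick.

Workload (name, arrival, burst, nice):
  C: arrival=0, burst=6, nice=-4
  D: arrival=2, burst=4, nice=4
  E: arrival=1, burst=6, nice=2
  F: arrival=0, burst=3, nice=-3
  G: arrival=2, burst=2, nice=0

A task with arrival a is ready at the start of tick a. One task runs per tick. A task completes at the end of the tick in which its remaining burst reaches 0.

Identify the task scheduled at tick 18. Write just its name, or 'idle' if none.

running at tick 18 = D

t=0: ready={C,F} → run C
t=1: ready={C,E,F} → run C
t=2: ready={C,D,E,F,G} → run C
t=3: ready={C,D,E,F,G} → run C
t=4: ready={C,D,E,F,G} → run C
t=5: ready={C,D,E,F,G} → run C
t=6: ready={D,E,F,G} → run F
t=7: ready={D,E,F,G} → run F
t=8: ready={D,E,F,G} → run F
t=9: ready={D,E,G} → run G
t=10: ready={D,E,G} → run G
t=11: ready={D,E} → run E
t=12: ready={D,E} → run E
t=13: ready={D,E} → run E
t=14: ready={D,E} → run E
t=15: ready={D,E} → run E
t=16: ready={D,E} → run E
t=17: ready={D} → run D
t=18: ready={D} → run D
t=19: ready={D} → run D
t=20: ready={D} → run D
t=21: (idle)
t=22: (idle)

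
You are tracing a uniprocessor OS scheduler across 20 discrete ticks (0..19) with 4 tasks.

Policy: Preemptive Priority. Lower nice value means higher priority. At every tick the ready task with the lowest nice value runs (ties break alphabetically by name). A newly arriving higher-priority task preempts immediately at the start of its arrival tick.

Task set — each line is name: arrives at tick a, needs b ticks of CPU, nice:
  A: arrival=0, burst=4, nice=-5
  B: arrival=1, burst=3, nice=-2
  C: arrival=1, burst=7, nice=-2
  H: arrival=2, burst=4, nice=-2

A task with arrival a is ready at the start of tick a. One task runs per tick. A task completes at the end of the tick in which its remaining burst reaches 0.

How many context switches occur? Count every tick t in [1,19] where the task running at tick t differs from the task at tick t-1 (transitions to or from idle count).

context switches = 4

t=0: ready={A} → run A
t=1: ready={A,B,C} → run A
t=2: ready={A,B,C,H} → run A
t=3: ready={A,B,C,H} → run A
t=4: ready={B,C,H} → run B
t=5: ready={B,C,H} → run B
t=6: ready={B,C,H} → run B
t=7: ready={C,H} → run C
t=8: ready={C,H} → run C
t=9: ready={C,H} → run C
t=10: ready={C,H} → run C
t=11: ready={C,H} → run C
t=12: ready={C,H} → run C
t=13: ready={C,H} → run C
t=14: ready={H} → run H
t=15: ready={H} → run H
t=16: ready={H} → run H
t=17: ready={H} → run H
t=18: (idle)
t=19: (idle)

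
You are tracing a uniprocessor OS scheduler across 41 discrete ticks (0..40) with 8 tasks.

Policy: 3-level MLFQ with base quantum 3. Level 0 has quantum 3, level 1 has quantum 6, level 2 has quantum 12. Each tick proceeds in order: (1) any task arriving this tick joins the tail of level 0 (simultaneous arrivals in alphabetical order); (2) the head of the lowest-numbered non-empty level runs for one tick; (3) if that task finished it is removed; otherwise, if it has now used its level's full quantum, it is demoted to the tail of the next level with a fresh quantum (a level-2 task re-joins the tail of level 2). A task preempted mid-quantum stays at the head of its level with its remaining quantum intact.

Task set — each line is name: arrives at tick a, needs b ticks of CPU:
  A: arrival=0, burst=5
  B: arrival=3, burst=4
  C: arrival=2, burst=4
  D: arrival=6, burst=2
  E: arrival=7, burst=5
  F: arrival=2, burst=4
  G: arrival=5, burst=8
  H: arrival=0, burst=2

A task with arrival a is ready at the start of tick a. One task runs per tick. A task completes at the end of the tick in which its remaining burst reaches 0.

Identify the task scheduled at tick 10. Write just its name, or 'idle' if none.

t=0: L0/L1/L2 = AH/-/- → run A
t=1: L0/L1/L2 = AH/-/- → run A
t=2: L0/L1/L2 = AHCF/-/- → run A
t=3: L0/L1/L2 = HCFB/A/- → run H
t=4: L0/L1/L2 = HCFB/A/- → run H
t=5: L0/L1/L2 = CFBG/A/- → run C
t=6: L0/L1/L2 = CFBGD/A/- → run C
t=7: L0/L1/L2 = CFBGDE/A/- → run C
t=8: L0/L1/L2 = FBGDE/AC/- → run F
t=9: L0/L1/L2 = FBGDE/AC/- → run F
t=10: L0/L1/L2 = FBGDE/AC/- → run F
t=11: L0/L1/L2 = BGDE/ACF/- → run B
t=12: L0/L1/L2 = BGDE/ACF/- → run B
t=13: L0/L1/L2 = BGDE/ACF/- → run B
t=14: L0/L1/L2 = GDE/ACFB/- → run G
t=15: L0/L1/L2 = GDE/ACFB/- → run G
t=16: L0/L1/L2 = GDE/ACFB/- → run G
t=17: L0/L1/L2 = DE/ACFBG/- → run D
t=18: L0/L1/L2 = DE/ACFBG/- → run D
t=19: L0/L1/L2 = E/ACFBG/- → run E
t=20: L0/L1/L2 = E/ACFBG/- → run E
t=21: L0/L1/L2 = E/ACFBG/- → run E
t=22: L0/L1/L2 = -/ACFBGE/- → run A
t=23: L0/L1/L2 = -/ACFBGE/- → run A
t=24: L0/L1/L2 = -/CFBGE/- → run C
t=25: L0/L1/L2 = -/FBGE/- → run F
t=26: L0/L1/L2 = -/BGE/- → run B
t=27: L0/L1/L2 = -/GE/- → run G
t=28: L0/L1/L2 = -/GE/- → run G
t=29: L0/L1/L2 = -/GE/- → run G
t=30: L0/L1/L2 = -/GE/- → run G
t=31: L0/L1/L2 = -/GE/- → run G
t=32: L0/L1/L2 = -/E/- → run E
t=33: L0/L1/L2 = -/E/- → run E
t=34: (idle)
t=35: (idle)
t=36: (idle)
t=37: (idle)
t=38: (idle)
t=39: (idle)
t=40: (idle)

running at tick 10 = F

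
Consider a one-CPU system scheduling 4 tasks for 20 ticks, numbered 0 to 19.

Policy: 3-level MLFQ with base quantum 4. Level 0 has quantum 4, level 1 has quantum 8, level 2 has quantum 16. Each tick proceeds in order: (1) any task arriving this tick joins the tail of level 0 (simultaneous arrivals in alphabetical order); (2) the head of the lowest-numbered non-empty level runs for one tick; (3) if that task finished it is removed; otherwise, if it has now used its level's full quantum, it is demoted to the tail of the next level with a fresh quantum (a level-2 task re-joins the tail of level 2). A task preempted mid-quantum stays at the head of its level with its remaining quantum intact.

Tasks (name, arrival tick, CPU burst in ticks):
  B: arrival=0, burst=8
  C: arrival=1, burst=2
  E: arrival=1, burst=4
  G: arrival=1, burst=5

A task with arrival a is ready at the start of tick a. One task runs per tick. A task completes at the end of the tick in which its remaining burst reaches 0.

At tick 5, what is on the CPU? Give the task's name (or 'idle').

t=0: L0/L1/L2 = B/-/- → run B
t=1: L0/L1/L2 = BCEG/-/- → run B
t=2: L0/L1/L2 = BCEG/-/- → run B
t=3: L0/L1/L2 = BCEG/-/- → run B
t=4: L0/L1/L2 = CEG/B/- → run C
t=5: L0/L1/L2 = CEG/B/- → run C
t=6: L0/L1/L2 = EG/B/- → run E
t=7: L0/L1/L2 = EG/B/- → run E
t=8: L0/L1/L2 = EG/B/- → run E
t=9: L0/L1/L2 = EG/B/- → run E
t=10: L0/L1/L2 = G/B/- → run G
t=11: L0/L1/L2 = G/B/- → run G
t=12: L0/L1/L2 = G/B/- → run G
t=13: L0/L1/L2 = G/B/- → run G
t=14: L0/L1/L2 = -/BG/- → run B
t=15: L0/L1/L2 = -/BG/- → run B
t=16: L0/L1/L2 = -/BG/- → run B
t=17: L0/L1/L2 = -/BG/- → run B
t=18: L0/L1/L2 = -/G/- → run G
t=19: (idle)

running at tick 5 = C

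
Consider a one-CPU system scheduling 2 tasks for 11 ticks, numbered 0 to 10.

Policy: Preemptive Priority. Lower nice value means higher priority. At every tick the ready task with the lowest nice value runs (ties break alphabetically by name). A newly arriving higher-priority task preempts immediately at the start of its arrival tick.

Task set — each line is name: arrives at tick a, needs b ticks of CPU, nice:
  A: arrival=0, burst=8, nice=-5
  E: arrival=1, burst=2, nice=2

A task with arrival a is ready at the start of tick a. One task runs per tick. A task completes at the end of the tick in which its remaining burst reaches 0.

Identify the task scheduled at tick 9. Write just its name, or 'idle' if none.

running at tick 9 = E

t=0: ready={A} → run A
t=1: ready={A,E} → run A
t=2: ready={A,E} → run A
t=3: ready={A,E} → run A
t=4: ready={A,E} → run A
t=5: ready={A,E} → run A
t=6: ready={A,E} → run A
t=7: ready={A,E} → run A
t=8: ready={E} → run E
t=9: ready={E} → run E
t=10: (idle)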